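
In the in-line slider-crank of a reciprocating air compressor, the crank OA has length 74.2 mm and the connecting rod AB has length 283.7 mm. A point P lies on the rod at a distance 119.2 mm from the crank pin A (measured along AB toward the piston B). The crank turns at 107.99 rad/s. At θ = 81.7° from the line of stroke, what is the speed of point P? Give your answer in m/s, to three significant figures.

ω = 108 rad/s.  Crank-pin speed |V_A| = rω = 8.0129 m/s, perpendicular to OA.
Rod angle: sinφ = −(r/L) sinθ ⇒ φ = -14.999°; ω_rod = −rω cosθ/√(L²−r²sin²θ) = -4.221 rad/s.
V_P = V_A + ω_rod × AP, with AP = 0.1192 m along the rod.
Components: V_Px = −rω sinθ − a·ω_rod·sinφ = -8.0591 m/s;  V_Py = rω cosθ + a·ω_rod·cosφ = +0.6707 m/s.
|V_P| = √(V_Px² + V_Py²) = 8.087 m/s.

8.09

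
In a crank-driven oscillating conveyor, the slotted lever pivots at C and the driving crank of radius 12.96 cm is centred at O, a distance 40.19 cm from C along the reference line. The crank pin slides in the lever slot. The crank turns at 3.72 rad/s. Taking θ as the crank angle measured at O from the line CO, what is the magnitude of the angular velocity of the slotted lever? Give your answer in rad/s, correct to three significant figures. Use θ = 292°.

0.621

ω = 3.72 rad/s
Crank pin A relative to C: A = (d + r cosθ, r sinθ); lever angle φ = atan2(r sinθ, d + r cosθ).
Differentiating tanφ: φ̇ = rω(d cosθ + r)/(d² + r² + 2dr cosθ).
d² + r² + 2dr cosθ = |CA|² = 0.217343 m²;  d cosθ + r = +0.28015 m.
|ω_lever| = |0.1296·3.72·+0.28015| / 0.217343 = 0.62144 rad/s.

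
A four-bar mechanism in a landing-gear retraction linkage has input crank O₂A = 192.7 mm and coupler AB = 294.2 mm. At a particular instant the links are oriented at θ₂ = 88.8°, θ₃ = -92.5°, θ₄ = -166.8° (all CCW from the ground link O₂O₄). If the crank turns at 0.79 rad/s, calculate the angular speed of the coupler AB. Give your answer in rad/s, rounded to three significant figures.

0.521

ω₂ = 0.79 rad/s
Differentiating the loop-closure r₂e^{iθ₂}+r₃e^{iθ₃}=r₁+r₄e^{iθ₄} gives r₂ω₂e^{iθ₂}+r₃ω₃e^{iθ₃}=r₄ω₄e^{iθ₄}.
Eliminating the other unknown: ω₃ = r₂ω₂ sin(θ₄−θ₂) / [r₃ sin(θ₃−θ₄)].
Numerator sine = +0.96858; denominator sine = +0.96269.
Result = 0.1927·0.79·(+0.96858) / (0.2942·(+0.96269)) = +0.52061 rad/s; magnitude 0.52061 rad/s.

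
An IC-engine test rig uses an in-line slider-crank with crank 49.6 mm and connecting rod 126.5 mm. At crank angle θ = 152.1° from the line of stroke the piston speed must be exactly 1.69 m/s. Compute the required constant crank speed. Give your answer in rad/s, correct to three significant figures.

112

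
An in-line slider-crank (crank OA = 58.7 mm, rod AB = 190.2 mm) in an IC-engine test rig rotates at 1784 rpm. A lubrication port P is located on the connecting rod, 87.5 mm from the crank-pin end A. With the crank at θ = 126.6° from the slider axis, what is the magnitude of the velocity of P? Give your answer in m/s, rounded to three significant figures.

8.78

ω = 186.8 rad/s.  Crank-pin speed |V_A| = rω = 10.966 m/s, perpendicular to OA.
Rod angle: sinφ = −(r/L) sinθ ⇒ φ = -14.345°; ω_rod = −rω cosθ/√(L²−r²sin²θ) = +35.483 rad/s.
V_P = V_A + ω_rod × AP, with AP = 0.0875 m along the rod.
Components: V_Px = −rω sinθ − a·ω_rod·sinφ = -8.0347 m/s;  V_Py = rω cosθ + a·ω_rod·cosφ = -3.5305 m/s.
|V_P| = √(V_Px² + V_Py²) = 8.7761 m/s.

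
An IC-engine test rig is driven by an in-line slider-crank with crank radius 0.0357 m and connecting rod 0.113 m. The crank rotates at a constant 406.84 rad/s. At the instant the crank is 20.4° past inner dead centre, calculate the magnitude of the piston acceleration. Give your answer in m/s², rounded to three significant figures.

6980

ω = 406.8 rad/s
x(θ) = r cosθ + √(L² − r² sin²θ); with ω constant, a = ω²·d²x/dθ².
d²x/dθ² = −r cosθ − r²(cos2θ)/√u − r⁴ sin²2θ/(4u^{3/2}),  u = L² − r² sin²θ = 0.0126141 m².
Substituting r = 0.0357 m, L = 0.113 m, θ = 20.4°: d²x/dθ² = -0.042173 m.
a = ω²·d²x/dθ² = (406.8)²·(-0.042173) = -6980.5 m/s²;  |a| = 6980.5 m/s².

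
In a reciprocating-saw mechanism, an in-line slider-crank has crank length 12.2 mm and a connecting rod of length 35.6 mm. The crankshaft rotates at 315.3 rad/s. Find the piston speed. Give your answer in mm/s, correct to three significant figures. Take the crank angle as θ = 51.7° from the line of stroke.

3680

ω = 315.3 rad/s
For an in-line slider-crank, x = r cosθ + √(L² − r² sin²θ), so v = −rω sinθ·[1 + r cosθ/√(L² − r² sin²θ)].
With r = 0.0122 m, L = 0.0356 m, θ = 51.7°: √(L² − r² sin²θ) = 0.034288 m.
v = −0.0122·315.3·0.78478·[1 + 0.0122·0.61978/0.034288] = -3.6845 m/s.
|v| = 3.6845 m/s = 3684.5 mm/s.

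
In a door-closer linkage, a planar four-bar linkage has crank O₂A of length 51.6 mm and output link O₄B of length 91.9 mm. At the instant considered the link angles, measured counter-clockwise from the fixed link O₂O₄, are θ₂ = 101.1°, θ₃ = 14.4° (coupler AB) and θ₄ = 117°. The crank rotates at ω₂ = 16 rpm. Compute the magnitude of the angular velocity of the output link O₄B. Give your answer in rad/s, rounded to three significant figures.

ω₂ = 1.676 rad/s (from 16 rpm).
Differentiating the loop-closure r₂e^{iθ₂}+r₃e^{iθ₃}=r₁+r₄e^{iθ₄} gives r₂ω₂e^{iθ₂}+r₃ω₃e^{iθ₃}=r₄ω₄e^{iθ₄}.
Eliminating the other unknown: ω₄ = r₂ω₂ sin(θ₂−θ₃) / [r₄ sin(θ₄−θ₃)].
Numerator sine = +0.99834; denominator sine = +0.97592.
Result = 0.0516·1.676·(+0.99834) / (0.0919·(+0.97592)) = +0.96239 rad/s; magnitude 0.96239 rad/s.

0.962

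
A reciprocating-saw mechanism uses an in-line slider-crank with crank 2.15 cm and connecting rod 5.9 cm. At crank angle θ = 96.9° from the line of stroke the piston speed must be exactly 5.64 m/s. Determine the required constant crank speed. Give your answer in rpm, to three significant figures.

2650

For an in-line slider-crank, |v_piston| = rω|sinθ|·[1 + r cosθ/√(L² − r² sin²θ)].
With r = 0.0215 m, L = 0.059 m, θ = 96.9°: the bracketed kinematic factor |dx/dθ| = 0.020342 m.
ω = v/|dx/dθ| = 5.64/0.020342 = 277.26 rad/s.
N = 60ω/(2π) = 2647.6 rpm.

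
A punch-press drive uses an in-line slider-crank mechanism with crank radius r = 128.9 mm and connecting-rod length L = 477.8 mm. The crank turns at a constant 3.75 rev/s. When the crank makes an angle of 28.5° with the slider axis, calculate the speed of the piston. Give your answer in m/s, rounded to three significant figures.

1.80

ω = 2π·3.75 = 23.56 rad/s
For an in-line slider-crank, x = r cosθ + √(L² − r² sin²θ), so v = −rω sinθ·[1 + r cosθ/√(L² − r² sin²θ)].
With r = 0.1289 m, L = 0.4778 m, θ = 28.5°: √(L² − r² sin²θ) = 0.47382 m.
v = −0.1289·23.56·0.47716·[1 + 0.1289·0.87882/0.47382] = -1.7957 m/s.
|v| = 1.7957 m/s.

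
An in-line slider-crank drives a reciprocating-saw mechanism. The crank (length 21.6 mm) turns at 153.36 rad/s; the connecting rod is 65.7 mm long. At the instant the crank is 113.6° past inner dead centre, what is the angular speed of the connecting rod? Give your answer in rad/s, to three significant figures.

21.2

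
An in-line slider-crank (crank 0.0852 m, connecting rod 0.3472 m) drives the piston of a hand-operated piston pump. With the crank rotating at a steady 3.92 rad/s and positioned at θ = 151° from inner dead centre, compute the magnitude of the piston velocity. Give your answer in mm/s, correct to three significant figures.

127

ω = 3.92 rad/s
For an in-line slider-crank, x = r cosθ + √(L² − r² sin²θ), so v = −rω sinθ·[1 + r cosθ/√(L² − r² sin²θ)].
With r = 0.0852 m, L = 0.3472 m, θ = 151°: √(L² − r² sin²θ) = 0.34473 m.
v = −0.0852·3.92·0.48481·[1 + 0.0852·-0.87462/0.34473] = -0.12692 m/s.
|v| = 0.12692 m/s = 126.92 mm/s.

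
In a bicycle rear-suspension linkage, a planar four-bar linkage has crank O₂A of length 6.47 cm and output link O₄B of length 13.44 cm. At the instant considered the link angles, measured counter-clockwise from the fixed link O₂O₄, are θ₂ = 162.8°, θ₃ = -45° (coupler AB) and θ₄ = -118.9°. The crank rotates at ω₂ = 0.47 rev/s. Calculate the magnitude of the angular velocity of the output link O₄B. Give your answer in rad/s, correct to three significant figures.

ω₂ = 2.953 rad/s (from 0.47 rev/s).
Differentiating the loop-closure r₂e^{iθ₂}+r₃e^{iθ₃}=r₁+r₄e^{iθ₄} gives r₂ω₂e^{iθ₂}+r₃ω₃e^{iθ₃}=r₄ω₄e^{iθ₄}.
Eliminating the other unknown: ω₄ = r₂ω₂ sin(θ₂−θ₃) / [r₄ sin(θ₄−θ₃)].
Numerator sine = -0.46639; denominator sine = -0.96078.
Result = 0.0647·2.953·(-0.46639) / (0.1344·(-0.96078)) = +0.69009 rad/s; magnitude 0.69009 rad/s.

0.690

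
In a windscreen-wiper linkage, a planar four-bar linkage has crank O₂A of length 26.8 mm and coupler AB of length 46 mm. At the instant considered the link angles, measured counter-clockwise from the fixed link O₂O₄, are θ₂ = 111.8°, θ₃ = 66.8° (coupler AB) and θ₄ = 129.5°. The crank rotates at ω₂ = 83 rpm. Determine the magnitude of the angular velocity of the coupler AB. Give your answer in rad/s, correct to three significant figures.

1.73

ω₂ = 8.692 rad/s (from 83 rpm).
Differentiating the loop-closure r₂e^{iθ₂}+r₃e^{iθ₃}=r₁+r₄e^{iθ₄} gives r₂ω₂e^{iθ₂}+r₃ω₃e^{iθ₃}=r₄ω₄e^{iθ₄}.
Eliminating the other unknown: ω₃ = r₂ω₂ sin(θ₄−θ₂) / [r₃ sin(θ₃−θ₄)].
Numerator sine = +0.30403; denominator sine = -0.88862.
Result = 0.0268·8.692·(+0.30403) / (0.046·(-0.88862)) = -1.7326 rad/s; magnitude 1.7326 rad/s.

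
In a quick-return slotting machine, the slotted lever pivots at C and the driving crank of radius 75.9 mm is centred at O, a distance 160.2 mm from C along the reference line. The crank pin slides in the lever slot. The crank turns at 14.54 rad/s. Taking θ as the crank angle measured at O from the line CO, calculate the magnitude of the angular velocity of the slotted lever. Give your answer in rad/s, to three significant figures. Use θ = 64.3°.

3.82

ω = 14.54 rad/s
Crank pin A relative to C: A = (d + r cosθ, r sinθ); lever angle φ = atan2(r sinθ, d + r cosθ).
Differentiating tanφ: φ̇ = rω(d cosθ + r)/(d² + r² + 2dr cosθ).
d² + r² + 2dr cosθ = |CA|² = 0.0419707 m²;  d cosθ + r = +0.14537 m.
|ω_lever| = |0.0759·14.54·+0.14537| / 0.0419707 = 3.8224 rad/s.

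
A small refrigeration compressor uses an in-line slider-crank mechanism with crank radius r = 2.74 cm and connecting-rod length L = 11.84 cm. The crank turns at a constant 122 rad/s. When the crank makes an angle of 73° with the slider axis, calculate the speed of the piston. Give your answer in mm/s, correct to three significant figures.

ω = 122 rad/s
For an in-line slider-crank, x = r cosθ + √(L² − r² sin²θ), so v = −rω sinθ·[1 + r cosθ/√(L² − r² sin²θ)].
With r = 0.0274 m, L = 0.1184 m, θ = 73°: √(L² − r² sin²θ) = 0.11546 m.
v = −0.0274·122·0.95630·[1 + 0.0274·0.29237/0.11546] = -3.4185 m/s.
|v| = 3.4185 m/s = 3418.5 mm/s.

3420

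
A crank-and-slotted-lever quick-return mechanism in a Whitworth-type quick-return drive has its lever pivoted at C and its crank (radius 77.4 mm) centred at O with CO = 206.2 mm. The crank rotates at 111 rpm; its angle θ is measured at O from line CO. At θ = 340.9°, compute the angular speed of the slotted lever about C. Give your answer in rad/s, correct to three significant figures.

3.11

ω = 11.62 rad/s (from 111 rpm).
Crank pin A relative to C: A = (d + r cosθ, r sinθ); lever angle φ = atan2(r sinθ, d + r cosθ).
Differentiating tanφ: φ̇ = rω(d cosθ + r)/(d² + r² + 2dr cosθ).
d² + r² + 2dr cosθ = |CA|² = 0.0786717 m²;  d cosθ + r = +0.27225 m.
|ω_lever| = |0.0774·11.62·+0.27225| / 0.0786717 = 3.1134 rad/s.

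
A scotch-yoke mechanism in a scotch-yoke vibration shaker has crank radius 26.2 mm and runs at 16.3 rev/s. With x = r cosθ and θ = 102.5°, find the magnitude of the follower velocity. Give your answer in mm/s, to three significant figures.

ω = 102.4 rad/s (from 16.3 rev/s).
x = r cosθ ⇒ ẋ = −rω sinθ.
|v| = rω|sinθ| = 0.0262·102.4·|sin 102.5°| = 2.6197 m/s = 2619.7 mm/s.

2620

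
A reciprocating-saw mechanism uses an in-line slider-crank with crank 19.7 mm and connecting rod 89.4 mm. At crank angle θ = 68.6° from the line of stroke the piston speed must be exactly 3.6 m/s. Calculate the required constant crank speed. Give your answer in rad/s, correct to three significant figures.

181

For an in-line slider-crank, |v_piston| = rω|sinθ|·[1 + r cosθ/√(L² − r² sin²θ)].
With r = 0.0197 m, L = 0.0894 m, θ = 68.6°: the bracketed kinematic factor |dx/dθ| = 0.019849 m.
ω = v/|dx/dθ| = 3.6/0.019849 = 181.37 rad/s.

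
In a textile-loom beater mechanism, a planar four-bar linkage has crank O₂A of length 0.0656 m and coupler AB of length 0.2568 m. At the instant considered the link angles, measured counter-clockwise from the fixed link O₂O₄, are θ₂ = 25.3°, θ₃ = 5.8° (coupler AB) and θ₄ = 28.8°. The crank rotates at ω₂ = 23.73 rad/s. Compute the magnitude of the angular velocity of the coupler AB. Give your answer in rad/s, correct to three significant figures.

0.947

ω₂ = 23.73 rad/s
Differentiating the loop-closure r₂e^{iθ₂}+r₃e^{iθ₃}=r₁+r₄e^{iθ₄} gives r₂ω₂e^{iθ₂}+r₃ω₃e^{iθ₃}=r₄ω₄e^{iθ₄}.
Eliminating the other unknown: ω₃ = r₂ω₂ sin(θ₄−θ₂) / [r₃ sin(θ₃−θ₄)].
Numerator sine = +0.06105; denominator sine = -0.39073.
Result = 0.0656·23.73·(+0.06105) / (0.2568·(-0.39073)) = -0.94712 rad/s; magnitude 0.94712 rad/s.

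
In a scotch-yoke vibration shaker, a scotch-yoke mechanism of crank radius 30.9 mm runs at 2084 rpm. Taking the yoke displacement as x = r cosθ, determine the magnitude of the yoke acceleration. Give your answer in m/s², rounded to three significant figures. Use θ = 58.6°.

767

ω = 218.2 rad/s (from 2084 rpm).
x = r cosθ ⇒ ẍ = −rω² cosθ (ω constant).
|a| = rω²|cosθ| = 0.0309·(218.2)²·|cos 58.6°| = 766.76 m/s².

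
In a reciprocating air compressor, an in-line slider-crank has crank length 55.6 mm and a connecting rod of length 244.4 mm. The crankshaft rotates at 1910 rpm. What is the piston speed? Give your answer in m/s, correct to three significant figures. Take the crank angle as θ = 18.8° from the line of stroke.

ω = 2π·1910/60 = 200 rad/s
For an in-line slider-crank, x = r cosθ + √(L² − r² sin²θ), so v = −rω sinθ·[1 + r cosθ/√(L² − r² sin²θ)].
With r = 0.0556 m, L = 0.2444 m, θ = 18.8°: √(L² − r² sin²θ) = 0.24374 m.
v = −0.0556·200·0.32227·[1 + 0.0556·0.94665/0.24374] = -4.3578 m/s.
|v| = 4.3578 m/s.

4.36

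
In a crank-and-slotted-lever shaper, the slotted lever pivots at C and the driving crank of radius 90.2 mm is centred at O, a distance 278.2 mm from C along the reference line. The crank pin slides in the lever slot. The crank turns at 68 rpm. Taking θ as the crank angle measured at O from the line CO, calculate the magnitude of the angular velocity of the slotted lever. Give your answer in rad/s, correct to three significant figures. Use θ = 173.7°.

ω = 7.121 rad/s (from 68 rpm).
Crank pin A relative to C: A = (d + r cosθ, r sinθ); lever angle φ = atan2(r sinθ, d + r cosθ).
Differentiating tanφ: φ̇ = rω(d cosθ + r)/(d² + r² + 2dr cosθ).
d² + r² + 2dr cosθ = |CA|² = 0.0356471 m²;  d cosθ + r = -0.18632 m.
|ω_lever| = |0.0902·7.121·-0.18632| / 0.0356471 = 3.3572 rad/s.

3.36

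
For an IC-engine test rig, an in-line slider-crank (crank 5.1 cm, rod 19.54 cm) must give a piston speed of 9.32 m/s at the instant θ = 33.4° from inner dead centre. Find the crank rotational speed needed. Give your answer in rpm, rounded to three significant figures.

For an in-line slider-crank, |v_piston| = rω|sinθ|·[1 + r cosθ/√(L² − r² sin²θ)].
With r = 0.051 m, L = 0.1954 m, θ = 33.4°: the bracketed kinematic factor |dx/dθ| = 0.034256 m.
ω = v/|dx/dθ| = 9.32/0.034256 = 272.07 rad/s.
N = 60ω/(2π) = 2598.1 rpm.

2600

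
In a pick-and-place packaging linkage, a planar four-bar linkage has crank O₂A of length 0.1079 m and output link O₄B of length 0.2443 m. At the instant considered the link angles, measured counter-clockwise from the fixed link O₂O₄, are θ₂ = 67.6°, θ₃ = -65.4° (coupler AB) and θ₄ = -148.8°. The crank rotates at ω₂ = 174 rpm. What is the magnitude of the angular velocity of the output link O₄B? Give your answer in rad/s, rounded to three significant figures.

5.93

ω₂ = 18.22 rad/s (from 174 rpm).
Differentiating the loop-closure r₂e^{iθ₂}+r₃e^{iθ₃}=r₁+r₄e^{iθ₄} gives r₂ω₂e^{iθ₂}+r₃ω₃e^{iθ₃}=r₄ω₄e^{iθ₄}.
Eliminating the other unknown: ω₄ = r₂ω₂ sin(θ₂−θ₃) / [r₄ sin(θ₄−θ₃)].
Numerator sine = +0.73135; denominator sine = -0.99337.
Result = 0.1079·18.22·(+0.73135) / (0.2443·(-0.99337)) = -5.925 rad/s; magnitude 5.925 rad/s.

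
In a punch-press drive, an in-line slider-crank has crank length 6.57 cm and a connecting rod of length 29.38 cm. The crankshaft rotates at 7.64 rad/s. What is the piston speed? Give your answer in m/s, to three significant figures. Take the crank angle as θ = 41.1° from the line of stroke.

0.386

ω = 7.64 rad/s
For an in-line slider-crank, x = r cosθ + √(L² − r² sin²θ), so v = −rω sinθ·[1 + r cosθ/√(L² − r² sin²θ)].
With r = 0.0657 m, L = 0.2938 m, θ = 41.1°: √(L² − r² sin²θ) = 0.29061 m.
v = −0.0657·7.64·0.65738·[1 + 0.0657·0.75356/0.29061] = -0.38618 m/s.
|v| = 0.38618 m/s.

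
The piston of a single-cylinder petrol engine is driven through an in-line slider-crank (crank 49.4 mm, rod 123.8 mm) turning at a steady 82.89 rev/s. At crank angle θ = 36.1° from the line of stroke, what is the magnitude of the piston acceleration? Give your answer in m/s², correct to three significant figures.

12700

ω = 2π·82.9 = 520.8 rad/s
x(θ) = r cosθ + √(L² − r² sin²θ); with ω constant, a = ω²·d²x/dθ².
d²x/dθ² = −r cosθ − r²(cos2θ)/√u − r⁴ sin²2θ/(4u^{3/2}),  u = L² − r² sin²θ = 0.0144793 m².
Substituting r = 0.0494 m, L = 0.1238 m, θ = 36.1°: d²x/dθ² = -0.046889 m.
a = ω²·d²x/dθ² = (520.8)²·(-0.046889) = -12718 m/s²;  |a| = 12718 m/s².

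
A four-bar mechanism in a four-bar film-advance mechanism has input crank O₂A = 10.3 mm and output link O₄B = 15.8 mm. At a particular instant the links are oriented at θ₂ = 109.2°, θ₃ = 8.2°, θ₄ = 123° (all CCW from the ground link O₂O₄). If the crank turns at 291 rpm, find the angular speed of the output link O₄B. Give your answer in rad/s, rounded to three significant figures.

21.5

ω₂ = 30.47 rad/s (from 291 rpm).
Differentiating the loop-closure r₂e^{iθ₂}+r₃e^{iθ₃}=r₁+r₄e^{iθ₄} gives r₂ω₂e^{iθ₂}+r₃ω₃e^{iθ₃}=r₄ω₄e^{iθ₄}.
Eliminating the other unknown: ω₄ = r₂ω₂ sin(θ₂−θ₃) / [r₄ sin(θ₄−θ₃)].
Numerator sine = +0.98163; denominator sine = +0.90778.
Result = 0.0103·30.47·(+0.98163) / (0.0158·(+0.90778)) = +21.482 rad/s; magnitude 21.482 rad/s.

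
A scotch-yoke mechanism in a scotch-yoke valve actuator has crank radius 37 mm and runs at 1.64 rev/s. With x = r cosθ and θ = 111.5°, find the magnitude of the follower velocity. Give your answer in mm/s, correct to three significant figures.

355

ω = 10.3 rad/s (from 1.64 rev/s).
x = r cosθ ⇒ ẋ = −rω sinθ.
|v| = rω|sinθ| = 0.037·10.3·|sin 111.5°| = 0.35473 m/s = 354.73 mm/s.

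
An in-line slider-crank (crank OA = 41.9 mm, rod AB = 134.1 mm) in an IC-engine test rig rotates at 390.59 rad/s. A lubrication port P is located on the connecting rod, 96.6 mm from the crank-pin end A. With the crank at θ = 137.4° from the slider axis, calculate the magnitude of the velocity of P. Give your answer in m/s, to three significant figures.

9.80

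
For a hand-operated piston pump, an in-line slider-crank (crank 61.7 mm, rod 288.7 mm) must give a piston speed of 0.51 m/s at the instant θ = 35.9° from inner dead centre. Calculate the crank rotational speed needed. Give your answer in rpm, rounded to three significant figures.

For an in-line slider-crank, |v_piston| = rω|sinθ|·[1 + r cosθ/√(L² − r² sin²θ)].
With r = 0.0617 m, L = 0.2887 m, θ = 35.9°: the bracketed kinematic factor |dx/dθ| = 0.042492 m.
ω = v/|dx/dθ| = 0.51/0.042492 = 12.002 rad/s.
N = 60ω/(2π) = 114.61 rpm.

115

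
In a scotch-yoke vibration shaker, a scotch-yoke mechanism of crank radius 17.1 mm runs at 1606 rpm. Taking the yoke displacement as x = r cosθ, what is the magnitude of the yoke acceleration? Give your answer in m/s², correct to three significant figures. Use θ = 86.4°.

30.4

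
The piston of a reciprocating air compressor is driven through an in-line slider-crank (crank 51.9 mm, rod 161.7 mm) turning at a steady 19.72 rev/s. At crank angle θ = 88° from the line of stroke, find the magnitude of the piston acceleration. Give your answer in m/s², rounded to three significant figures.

242

ω = 2π·19.7 = 123.9 rad/s
x(θ) = r cosθ + √(L² − r² sin²θ); with ω constant, a = ω²·d²x/dθ².
d²x/dθ² = −r cosθ − r²(cos2θ)/√u − r⁴ sin²2θ/(4u^{3/2}),  u = L² − r² sin²θ = 0.0234566 m².
Substituting r = 0.0519 m, L = 0.1617 m, θ = 88°: d²x/dθ² = +0.015731 m.
a = ω²·d²x/dθ² = (123.9)²·(+0.015731) = +241.5 m/s²;  |a| = 241.5 m/s².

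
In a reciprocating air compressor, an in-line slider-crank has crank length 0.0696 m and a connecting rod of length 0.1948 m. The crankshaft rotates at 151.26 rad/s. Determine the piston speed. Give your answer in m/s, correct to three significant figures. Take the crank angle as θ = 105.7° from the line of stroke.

ω = 151.3 rad/s
For an in-line slider-crank, x = r cosθ + √(L² − r² sin²θ), so v = −rω sinθ·[1 + r cosθ/√(L² − r² sin²θ)].
With r = 0.0696 m, L = 0.1948 m, θ = 105.7°: √(L² − r² sin²θ) = 0.18291 m.
v = −0.0696·151.3·0.96269·[1 + 0.0696·-0.27060/0.18291] = -9.0914 m/s.
|v| = 9.0914 m/s.

9.09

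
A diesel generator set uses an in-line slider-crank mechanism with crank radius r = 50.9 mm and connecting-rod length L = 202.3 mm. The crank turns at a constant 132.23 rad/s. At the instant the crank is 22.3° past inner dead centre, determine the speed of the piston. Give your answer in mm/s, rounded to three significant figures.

3150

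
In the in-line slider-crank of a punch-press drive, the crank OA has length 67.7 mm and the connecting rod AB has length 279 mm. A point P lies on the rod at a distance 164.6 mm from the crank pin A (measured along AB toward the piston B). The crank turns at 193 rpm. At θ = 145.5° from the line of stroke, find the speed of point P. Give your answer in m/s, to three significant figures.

ω = 20.21 rad/s.  Crank-pin speed |V_A| = rω = 1.3683 m/s, perpendicular to OA.
Rod angle: sinφ = −(r/L) sinθ ⇒ φ = -7.900°; ω_rod = −rω cosθ/√(L²−r²sin²θ) = +4.0804 rad/s.
V_P = V_A + ω_rod × AP, with AP = 0.1646 m along the rod.
Components: V_Px = −rω sinθ − a·ω_rod·sinφ = -0.68269 m/s;  V_Py = rω cosθ + a·ω_rod·cosφ = -0.46237 m/s.
|V_P| = √(V_Px² + V_Py²) = 0.82453 m/s.

0.825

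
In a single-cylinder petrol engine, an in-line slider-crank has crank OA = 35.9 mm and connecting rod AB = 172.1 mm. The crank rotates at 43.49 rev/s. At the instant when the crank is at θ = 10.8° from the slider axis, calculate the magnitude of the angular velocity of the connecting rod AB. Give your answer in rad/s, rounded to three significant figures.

ω = 273.3 rad/s (converted from 43.49 rev/s).
The rod makes angle φ with the slider axis where L sinφ = r sinθ; differentiating, L cosφ·φ̇ = r ω cosθ.
L cosφ = √(L² − r² sin²θ) = 0.17197 m.
|ω_rod| = r ω |cosθ| / √(L² − r² sin²θ) = 0.0359·273.3·0.98229/0.17197 = 56.034 rad/s.

56.0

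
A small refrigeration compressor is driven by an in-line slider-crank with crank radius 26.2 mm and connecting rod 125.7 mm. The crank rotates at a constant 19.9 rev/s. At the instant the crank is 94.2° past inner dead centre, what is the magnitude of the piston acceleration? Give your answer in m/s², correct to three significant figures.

ω = 2π·19.9 = 125 rad/s
x(θ) = r cosθ + √(L² − r² sin²θ); with ω constant, a = ω²·d²x/dθ².
d²x/dθ² = −r cosθ − r²(cos2θ)/√u − r⁴ sin²2θ/(4u^{3/2}),  u = L² − r² sin²θ = 0.0151177 m².
Substituting r = 0.0262 m, L = 0.1257 m, θ = 94.2°: d²x/dθ² = +0.0074405 m.
a = ω²·d²x/dθ² = (125)²·(+0.0074405) = +116.32 m/s²;  |a| = 116.32 m/s².

116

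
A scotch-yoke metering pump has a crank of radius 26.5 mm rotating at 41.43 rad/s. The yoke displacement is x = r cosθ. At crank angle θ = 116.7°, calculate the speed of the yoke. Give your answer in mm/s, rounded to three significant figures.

981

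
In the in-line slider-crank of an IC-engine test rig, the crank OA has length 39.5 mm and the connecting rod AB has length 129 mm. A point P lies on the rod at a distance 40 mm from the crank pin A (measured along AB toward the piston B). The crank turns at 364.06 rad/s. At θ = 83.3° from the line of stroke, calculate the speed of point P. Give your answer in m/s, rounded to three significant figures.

14.5

ω = 364.1 rad/s.  Crank-pin speed |V_A| = rω = 14.38 m/s, perpendicular to OA.
Rod angle: sinφ = −(r/L) sinθ ⇒ φ = -17.705°; ω_rod = −rω cosθ/√(L²−r²sin²θ) = -13.653 rad/s.
V_P = V_A + ω_rod × AP, with AP = 0.04 m along the rod.
Components: V_Px = −rω sinθ − a·ω_rod·sinφ = -14.448 m/s;  V_Py = rω cosθ + a·ω_rod·cosφ = +1.1575 m/s.
|V_P| = √(V_Px² + V_Py²) = 14.495 m/s.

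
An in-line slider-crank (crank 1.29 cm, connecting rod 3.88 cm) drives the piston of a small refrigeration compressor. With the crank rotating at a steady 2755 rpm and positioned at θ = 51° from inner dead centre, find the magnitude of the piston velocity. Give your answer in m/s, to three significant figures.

ω = 2π·2755/60 = 288.5 rad/s
For an in-line slider-crank, x = r cosθ + √(L² − r² sin²θ), so v = −rω sinθ·[1 + r cosθ/√(L² − r² sin²θ)].
With r = 0.0129 m, L = 0.0388 m, θ = 51°: √(L² − r² sin²θ) = 0.037482 m.
v = −0.0129·288.5·0.77715·[1 + 0.0129·0.62932/0.037482] = -3.5187 m/s.
|v| = 3.5187 m/s.

3.52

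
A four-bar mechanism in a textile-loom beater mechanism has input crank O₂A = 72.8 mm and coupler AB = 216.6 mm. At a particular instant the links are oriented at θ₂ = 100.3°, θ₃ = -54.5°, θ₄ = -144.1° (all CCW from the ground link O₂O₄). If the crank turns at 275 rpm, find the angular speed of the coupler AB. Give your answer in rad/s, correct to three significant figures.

8.73

ω₂ = 28.8 rad/s (from 275 rpm).
Differentiating the loop-closure r₂e^{iθ₂}+r₃e^{iθ₃}=r₁+r₄e^{iθ₄} gives r₂ω₂e^{iθ₂}+r₃ω₃e^{iθ₃}=r₄ω₄e^{iθ₄}.
Eliminating the other unknown: ω₃ = r₂ω₂ sin(θ₄−θ₂) / [r₃ sin(θ₃−θ₄)].
Numerator sine = +0.90183; denominator sine = +0.99998.
Result = 0.0728·28.8·(+0.90183) / (0.2166·(+0.99998)) = +8.7291 rad/s; magnitude 8.7291 rad/s.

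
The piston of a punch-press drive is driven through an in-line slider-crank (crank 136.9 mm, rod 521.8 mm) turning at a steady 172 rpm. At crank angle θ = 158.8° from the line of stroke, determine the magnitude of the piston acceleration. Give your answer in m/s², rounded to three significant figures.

32.7

ω = 2π·172/60 = 18.01 rad/s
x(θ) = r cosθ + √(L² − r² sin²θ); with ω constant, a = ω²·d²x/dθ².
d²x/dθ² = −r cosθ − r²(cos2θ)/√u − r⁴ sin²2θ/(4u^{3/2}),  u = L² − r² sin²θ = 0.269824 m².
Substituting r = 0.1369 m, L = 0.5218 m, θ = 158.8°: d²x/dθ² = +0.10071 m.
a = ω²·d²x/dθ² = (18.01)²·(+0.10071) = +32.672 m/s²;  |a| = 32.672 m/s².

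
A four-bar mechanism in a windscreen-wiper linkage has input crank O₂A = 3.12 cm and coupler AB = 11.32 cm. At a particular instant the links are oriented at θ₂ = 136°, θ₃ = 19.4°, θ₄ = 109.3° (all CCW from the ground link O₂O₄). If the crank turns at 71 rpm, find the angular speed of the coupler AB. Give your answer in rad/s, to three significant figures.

0.921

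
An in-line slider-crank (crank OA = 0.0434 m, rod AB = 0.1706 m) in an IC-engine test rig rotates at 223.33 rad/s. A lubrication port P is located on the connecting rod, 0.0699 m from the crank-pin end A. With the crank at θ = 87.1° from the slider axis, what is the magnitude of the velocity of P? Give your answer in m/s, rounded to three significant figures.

ω = 223.3 rad/s.  Crank-pin speed |V_A| = rω = 9.6925 m/s, perpendicular to OA.
Rod angle: sinφ = −(r/L) sinθ ⇒ φ = -14.719°; ω_rod = −rω cosθ/√(L²−r²sin²θ) = -2.9719 rad/s.
V_P = V_A + ω_rod × AP, with AP = 0.0699 m along the rod.
Components: V_Px = −rω sinθ − a·ω_rod·sinφ = -9.7329 m/s;  V_Py = rω cosθ + a·ω_rod·cosφ = +0.28945 m/s.
|V_P| = √(V_Px² + V_Py²) = 9.7372 m/s.

9.74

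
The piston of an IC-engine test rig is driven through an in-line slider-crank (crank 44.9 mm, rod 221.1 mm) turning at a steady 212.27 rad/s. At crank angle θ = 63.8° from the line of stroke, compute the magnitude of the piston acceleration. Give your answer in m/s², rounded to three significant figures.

641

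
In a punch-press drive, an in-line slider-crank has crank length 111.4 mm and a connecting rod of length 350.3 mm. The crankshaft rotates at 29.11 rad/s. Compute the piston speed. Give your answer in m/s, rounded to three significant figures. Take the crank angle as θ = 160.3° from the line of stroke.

ω = 29.11 rad/s
For an in-line slider-crank, x = r cosθ + √(L² − r² sin²θ), so v = −rω sinθ·[1 + r cosθ/√(L² − r² sin²θ)].
With r = 0.1114 m, L = 0.3503 m, θ = 160.3°: √(L² − r² sin²θ) = 0.34828 m.
v = −0.1114·29.11·0.33710·[1 + 0.1114·-0.94147/0.34828] = -0.76396 m/s.
|v| = 0.76396 m/s.

0.764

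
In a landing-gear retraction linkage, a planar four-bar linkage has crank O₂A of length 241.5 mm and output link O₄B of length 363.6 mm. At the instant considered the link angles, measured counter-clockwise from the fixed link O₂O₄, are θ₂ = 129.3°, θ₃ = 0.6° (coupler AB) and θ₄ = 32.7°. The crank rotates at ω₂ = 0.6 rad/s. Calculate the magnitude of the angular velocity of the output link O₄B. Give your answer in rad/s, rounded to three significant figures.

0.585

ω₂ = 0.6 rad/s
Differentiating the loop-closure r₂e^{iθ₂}+r₃e^{iθ₃}=r₁+r₄e^{iθ₄} gives r₂ω₂e^{iθ₂}+r₃ω₃e^{iθ₃}=r₄ω₄e^{iθ₄}.
Eliminating the other unknown: ω₄ = r₂ω₂ sin(θ₂−θ₃) / [r₄ sin(θ₄−θ₃)].
Numerator sine = +0.78043; denominator sine = +0.53140.
Result = 0.2415·0.6·(+0.78043) / (0.3636·(+0.53140)) = +0.58527 rad/s; magnitude 0.58527 rad/s.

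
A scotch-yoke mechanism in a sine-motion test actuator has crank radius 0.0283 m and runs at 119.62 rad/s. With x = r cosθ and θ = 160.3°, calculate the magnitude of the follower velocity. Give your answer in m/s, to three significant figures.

1.14

ω = 119.6 rad/s
x = r cosθ ⇒ ẋ = −rω sinθ.
|v| = rω|sinθ| = 0.0283·119.6·|sin 160.3°| = 1.1412 m/s.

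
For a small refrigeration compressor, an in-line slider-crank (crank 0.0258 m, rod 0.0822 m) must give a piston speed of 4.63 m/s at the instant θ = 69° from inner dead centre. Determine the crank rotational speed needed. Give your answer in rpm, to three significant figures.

For an in-line slider-crank, |v_piston| = rω|sinθ|·[1 + r cosθ/√(L² − r² sin²θ)].
With r = 0.0258 m, L = 0.0822 m, θ = 69°: the bracketed kinematic factor |dx/dθ| = 0.02692 m.
ω = v/|dx/dθ| = 4.63/0.02692 = 171.99 rad/s.
N = 60ω/(2π) = 1642.4 rpm.

1640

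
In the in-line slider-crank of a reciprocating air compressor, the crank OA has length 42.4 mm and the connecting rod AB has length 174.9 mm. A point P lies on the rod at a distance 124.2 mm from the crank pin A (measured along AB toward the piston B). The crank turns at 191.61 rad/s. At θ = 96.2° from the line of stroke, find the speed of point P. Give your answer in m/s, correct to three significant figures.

ω = 191.6 rad/s.  Crank-pin speed |V_A| = rω = 8.1243 m/s, perpendicular to OA.
Rod angle: sinφ = −(r/L) sinθ ⇒ φ = -13.946°; ω_rod = −rω cosθ/√(L²−r²sin²θ) = +5.169 rad/s.
V_P = V_A + ω_rod × AP, with AP = 0.1242 m along the rod.
Components: V_Px = −rω sinθ − a·ω_rod·sinφ = -7.922 m/s;  V_Py = rω cosθ + a·ω_rod·cosφ = -0.25435 m/s.
|V_P| = √(V_Px² + V_Py²) = 7.9261 m/s.

7.93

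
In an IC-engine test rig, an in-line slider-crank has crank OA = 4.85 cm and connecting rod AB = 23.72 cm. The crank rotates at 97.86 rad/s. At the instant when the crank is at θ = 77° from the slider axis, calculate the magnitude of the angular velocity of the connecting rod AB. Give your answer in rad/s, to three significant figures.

4.59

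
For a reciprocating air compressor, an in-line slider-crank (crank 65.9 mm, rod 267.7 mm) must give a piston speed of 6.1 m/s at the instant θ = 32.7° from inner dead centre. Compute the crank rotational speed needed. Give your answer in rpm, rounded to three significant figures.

For an in-line slider-crank, |v_piston| = rω|sinθ|·[1 + r cosθ/√(L² − r² sin²θ)].
With r = 0.0659 m, L = 0.2677 m, θ = 32.7°: the bracketed kinematic factor |dx/dθ| = 0.043043 m.
ω = v/|dx/dθ| = 6.1/0.043043 = 141.72 rad/s.
N = 60ω/(2π) = 1353.3 rpm.

1350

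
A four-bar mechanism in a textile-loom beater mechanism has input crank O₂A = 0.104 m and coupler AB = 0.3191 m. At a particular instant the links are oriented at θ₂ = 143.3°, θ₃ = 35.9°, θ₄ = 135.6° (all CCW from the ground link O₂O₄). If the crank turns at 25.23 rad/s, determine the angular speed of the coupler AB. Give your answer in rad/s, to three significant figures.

ω₂ = 25.23 rad/s
Differentiating the loop-closure r₂e^{iθ₂}+r₃e^{iθ₃}=r₁+r₄e^{iθ₄} gives r₂ω₂e^{iθ₂}+r₃ω₃e^{iθ₃}=r₄ω₄e^{iθ₄}.
Eliminating the other unknown: ω₃ = r₂ω₂ sin(θ₄−θ₂) / [r₃ sin(θ₃−θ₄)].
Numerator sine = -0.13399; denominator sine = -0.98570.
Result = 0.104·25.23·(-0.13399) / (0.3191·(-0.98570)) = +1.1177 rad/s; magnitude 1.1177 rad/s.

1.12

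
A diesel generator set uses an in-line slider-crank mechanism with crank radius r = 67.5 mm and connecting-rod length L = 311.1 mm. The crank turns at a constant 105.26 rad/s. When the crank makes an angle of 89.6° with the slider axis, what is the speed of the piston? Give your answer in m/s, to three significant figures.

ω = 105.3 rad/s
For an in-line slider-crank, x = r cosθ + √(L² − r² sin²θ), so v = −rω sinθ·[1 + r cosθ/√(L² − r² sin²θ)].
With r = 0.0675 m, L = 0.3111 m, θ = 89.6°: √(L² − r² sin²θ) = 0.30369 m.
v = −0.0675·105.3·0.99998·[1 + 0.0675·0.00698/0.30369] = -7.1159 m/s.
|v| = 7.1159 m/s.

7.12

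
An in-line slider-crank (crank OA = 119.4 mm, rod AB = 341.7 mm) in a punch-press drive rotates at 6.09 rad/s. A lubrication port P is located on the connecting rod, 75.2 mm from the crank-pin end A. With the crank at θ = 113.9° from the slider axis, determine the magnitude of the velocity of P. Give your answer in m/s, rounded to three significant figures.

ω = 6.09 rad/s.  Crank-pin speed |V_A| = rω = 0.72715 m/s, perpendicular to OA.
Rod angle: sinφ = −(r/L) sinθ ⇒ φ = -18.631°; ω_rod = −rω cosθ/√(L²−r²sin²θ) = +0.90983 rad/s.
V_P = V_A + ω_rod × AP, with AP = 0.0752 m along the rod.
Components: V_Px = −rω sinθ − a·ω_rod·sinφ = -0.64294 m/s;  V_Py = rω cosθ + a·ω_rod·cosφ = -0.22976 m/s.
|V_P| = √(V_Px² + V_Py²) = 0.68276 m/s.

0.683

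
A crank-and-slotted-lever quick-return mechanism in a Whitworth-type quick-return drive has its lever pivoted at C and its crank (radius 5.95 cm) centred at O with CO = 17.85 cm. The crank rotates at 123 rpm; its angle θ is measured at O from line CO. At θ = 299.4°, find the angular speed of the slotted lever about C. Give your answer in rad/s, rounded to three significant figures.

2.46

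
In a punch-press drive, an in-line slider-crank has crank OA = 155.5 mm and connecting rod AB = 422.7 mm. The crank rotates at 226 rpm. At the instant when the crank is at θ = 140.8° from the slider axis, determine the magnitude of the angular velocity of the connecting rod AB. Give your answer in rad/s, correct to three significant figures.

ω = 23.67 rad/s (converted from 226 rpm).
The rod makes angle φ with the slider axis where L sinφ = r sinθ; differentiating, L cosφ·φ̇ = r ω cosθ.
L cosφ = √(L² − r² sin²θ) = 0.41112 m.
|ω_rod| = r ω |cosθ| / √(L² − r² sin²θ) = 0.1555·23.67·0.77494/0.41112 = 6.937 rad/s.

6.94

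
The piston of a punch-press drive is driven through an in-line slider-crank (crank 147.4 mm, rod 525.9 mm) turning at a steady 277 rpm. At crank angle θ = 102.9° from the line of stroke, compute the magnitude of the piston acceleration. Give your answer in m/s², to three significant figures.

ω = 2π·277/60 = 29.01 rad/s
x(θ) = r cosθ + √(L² − r² sin²θ); with ω constant, a = ω²·d²x/dθ².
d²x/dθ² = −r cosθ − r²(cos2θ)/√u − r⁴ sin²2θ/(4u^{3/2}),  u = L² − r² sin²θ = 0.255927 m².
Substituting r = 0.1474 m, L = 0.5259 m, θ = 102.9°: d²x/dθ² = +0.071401 m.
a = ω²·d²x/dθ² = (29.01)²·(+0.071401) = +60.079 m/s²;  |a| = 60.079 m/s².

60.1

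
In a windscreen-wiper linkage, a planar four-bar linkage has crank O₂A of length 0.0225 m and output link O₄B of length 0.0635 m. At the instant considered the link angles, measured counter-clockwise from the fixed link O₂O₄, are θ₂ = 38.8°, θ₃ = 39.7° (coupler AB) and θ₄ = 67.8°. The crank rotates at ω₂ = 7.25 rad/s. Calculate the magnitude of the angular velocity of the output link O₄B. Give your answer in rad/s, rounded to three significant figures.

0.0857

ω₂ = 7.25 rad/s
Differentiating the loop-closure r₂e^{iθ₂}+r₃e^{iθ₃}=r₁+r₄e^{iθ₄} gives r₂ω₂e^{iθ₂}+r₃ω₃e^{iθ₃}=r₄ω₄e^{iθ₄}.
Eliminating the other unknown: ω₄ = r₂ω₂ sin(θ₂−θ₃) / [r₄ sin(θ₄−θ₃)].
Numerator sine = -0.01571; denominator sine = +0.47101.
Result = 0.0225·7.25·(-0.01571) / (0.0635·(+0.47101)) = -0.085668 rad/s; magnitude 0.085668 rad/s.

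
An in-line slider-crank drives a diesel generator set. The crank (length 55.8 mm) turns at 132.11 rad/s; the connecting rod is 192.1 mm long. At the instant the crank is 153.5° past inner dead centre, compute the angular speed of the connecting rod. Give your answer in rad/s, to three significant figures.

34.6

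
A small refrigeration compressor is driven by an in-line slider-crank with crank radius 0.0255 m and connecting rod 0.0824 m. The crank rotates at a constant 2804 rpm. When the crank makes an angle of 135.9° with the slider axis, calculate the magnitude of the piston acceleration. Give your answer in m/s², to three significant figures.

ω = 2π·2804/60 = 293.6 rad/s
x(θ) = r cosθ + √(L² − r² sin²θ); with ω constant, a = ω²·d²x/dθ².
d²x/dθ² = −r cosθ − r²(cos2θ)/√u − r⁴ sin²2θ/(4u^{3/2}),  u = L² − r² sin²θ = 0.00647485 m².
Substituting r = 0.0255 m, L = 0.0824 m, θ = 135.9°: d²x/dθ² = +0.017856 m.
a = ω²·d²x/dθ² = (293.6)²·(+0.017856) = +1539.5 m/s²;  |a| = 1539.5 m/s².

1540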